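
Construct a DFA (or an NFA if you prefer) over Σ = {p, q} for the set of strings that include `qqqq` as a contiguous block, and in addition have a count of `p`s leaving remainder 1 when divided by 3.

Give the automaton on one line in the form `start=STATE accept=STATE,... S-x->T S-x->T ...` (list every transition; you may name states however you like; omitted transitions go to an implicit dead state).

start=s0 accept=s13 s0-p->s1 s0-q->s2 s1-p->s3 s1-q->s4 s2-p->s1 s2-q->s5 s3-p->s0 s3-q->s6 s4-p->s3 s4-q->s7 s5-p->s1 s5-q->s8 s6-p->s0 s6-q->s9 s7-p->s3 s7-q->s10 s8-p->s1 s8-q->s11 s9-p->s0 s9-q->s12 s10-p->s3 s10-q->s13 s11-p->s13 s11-q->s11 s12-p->s0 s12-q->s14 s13-p->s14 s13-q->s13 s14-p->s11 s14-q->s14

Handle the two conditions separately and then intersect. The first has 5 states tracking whether and how much of `qqqq` has been seen; the second has 3 states tracking the count of `p`s modulo 3. A product state is a pair (one from each), accepting exactly when both do.
A 15-state machine:
          p    q  
>  s0     s1   s2 
   s1     s3   s4 
   s2     s1   s5 
   s3     s0   s6 
   s4     s3   s7 
   s5     s1   s8 
   s6     s0   s9 
   s7     s3  s10 
   s8     s1  s11 
   s9     s0  s12 
   s10    s3  s13 
   s11   s13  s11 
   s12    s0  s14 
 * s13   s14  s13 
   s14   s11  s14 
(> = start, * = accepting)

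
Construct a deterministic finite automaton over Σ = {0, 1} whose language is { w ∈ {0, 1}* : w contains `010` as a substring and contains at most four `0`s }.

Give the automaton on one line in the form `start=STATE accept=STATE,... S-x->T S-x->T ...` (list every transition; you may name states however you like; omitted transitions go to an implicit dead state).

start=A accept=G,K,O A-0->B A-1->A B-0->C B-1->D C-0->E C-1->F D-0->G D-1->H E-0->I E-1->J F-0->K F-1->L G-0->K G-1->G H-0->C H-1->H I-0->M I-1->N J-0->O J-1->P K-0->O K-1->K L-0->E L-1->L M-0->M M-1->Q N-0->R N-1->S O-0->R O-1->O P-0->I P-1->P Q-0->R Q-1->T R-0->R R-1->R S-0->M S-1->S T-0->M T-1->T

Run two small machines in parallel and take their product. The first has 4 states tracking whether and how much of `010` has been seen; the second has 6 states tracking the count of `0`s, saturating at 5. A product state is a pair (one from each), accepting exactly when both do.
20 states suffice.
       0  1 
>  A   B  A 
   B   C  D 
   C   E  F 
   D   G  H 
   E   I  J 
   F   K  L 
 * G   K  G 
   H   C  H 
   I   M  N 
   J   O  P 
 * K   O  K 
   L   E  L 
   M   M  Q 
   N   R  S 
 * O   R  O 
   P   I  P 
   Q   R  T 
   R   R  R 
   S   M  S 
   T   M  T 
(> = start, * = accepting)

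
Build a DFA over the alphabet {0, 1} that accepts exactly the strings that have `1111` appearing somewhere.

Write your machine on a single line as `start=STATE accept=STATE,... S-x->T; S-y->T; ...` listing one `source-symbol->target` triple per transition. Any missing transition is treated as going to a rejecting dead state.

States q0..q3 record the length of the longest prefix of `1111` that matches the current input suffix. Reaching q4 means `1111` has been seen, and we stay there forever. Accept from q4.
5 states suffice.
        0   1  
>  q0   q0  q1 
   q1   q0  q2 
   q2   q0  q3 
   q3   q0  q4 
 * q4   q4  q4 
(> = start, * = accepting)

start=q0; accept=q4; q0-0->q0; q0-1->q1; q1-0->q0; q1-1->q2; q2-0->q0; q2-1->q3; q3-0->q0; q3-1->q4; q4-0->q4; q4-1->q4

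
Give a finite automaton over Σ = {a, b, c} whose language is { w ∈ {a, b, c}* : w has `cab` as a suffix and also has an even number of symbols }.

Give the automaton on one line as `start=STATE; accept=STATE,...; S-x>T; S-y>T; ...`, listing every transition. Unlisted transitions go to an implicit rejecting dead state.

Handle the two conditions separately and then intersect. One (4 states) tracks how much of the suffix `cab` has currently been matched; the other (2 states) tracks the input length modulo 2. Each combined state is a pair, one component from each; accept when both components accept. Equivalent product states are then merged.
With 5 states:
        a   b   c  
>  s0   s1  s1  s1 
   s1   s0  s0  s2 
   s2   s3  s1  s1 
   s3   s0  s4  s2 
 * s4   s1  s1  s1 
(> = start, * = accepting)

start=s0; accept=s4; s0-a>s1; s0-b>s1; s0-c>s1; s1-a>s0; s1-b>s0; s1-c>s2; s2-a>s3; s2-b>s1; s2-c>s1; s3-a>s0; s3-b>s4; s3-c>s2; s4-a>s1; s4-b>s1; s4-c>s1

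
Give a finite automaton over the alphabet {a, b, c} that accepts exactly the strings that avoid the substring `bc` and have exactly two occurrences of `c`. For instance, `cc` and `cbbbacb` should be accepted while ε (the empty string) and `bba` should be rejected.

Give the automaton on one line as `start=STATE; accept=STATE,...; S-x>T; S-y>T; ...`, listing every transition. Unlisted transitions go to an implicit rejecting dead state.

Build one automaton per condition and run them in lockstep. One (3 states) tracks partial matches of the forbidden pattern `bc`; the other (4 states) tracks the count of `c`s, saturating at 3. Each combined state is a pair, one component from each; accept when both components accept.
An 11-state machine:
          a    b    c  
>  S0     S0   S1   S2 
   S1     S0   S1   S3 
   S2     S2   S4   S5 
   S3     S3   S3   S6 
   S4     S2   S4   S6 
 * S5     S5   S7   S8 
   S6     S6   S6   S9 
 * S7     S5   S7   S9 
   S8     S8  S10   S8 
   S9     S9   S9   S9 
   S10    S8  S10   S9 
(> = start, * = accepting)

start=S0; accept=S5,S7; S0-a>S0; S0-b>S1; S0-c>S2; S1-a>S0; S1-b>S1; S1-c>S3; S2-a>S2; S2-b>S4; S2-c>S5; S3-a>S3; S3-b>S3; S3-c>S6; S4-a>S2; S4-b>S4; S4-c>S6; S5-a>S5; S5-b>S7; S5-c>S8; S6-a>S6; S6-b>S6; S6-c>S9; S7-a>S5; S7-b>S7; S7-c>S9; S8-a>S8; S8-b>S10; S8-c>S8; S9-a>S9; S9-b>S9; S9-c>S9; S10-a>S8; S10-b>S10; S10-c>S9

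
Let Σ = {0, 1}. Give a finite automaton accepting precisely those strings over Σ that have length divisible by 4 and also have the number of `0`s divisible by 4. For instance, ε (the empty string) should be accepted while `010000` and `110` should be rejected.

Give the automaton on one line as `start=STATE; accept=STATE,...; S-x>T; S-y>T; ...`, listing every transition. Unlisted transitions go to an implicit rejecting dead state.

Run two small machines in parallel and take their product. One (4 states) tracks the input length modulo 4; the other (4 states) tracks the count of `0`s modulo 4. Each combined state is a pair, one component from each; accept when both components accept.
          0    1  
>* q0     q1   q2 
   q1     q3   q4 
   q2     q4   q5 
   q3     q6   q7 
   q4     q7   q8 
   q5     q8   q9 
   q6     q0  q10 
   q7    q10  q11 
   q8    q11  q12 
   q9    q12   q0 
   q10    q2  q13 
   q11   q13  q14 
   q12   q14   q1 
   q13    q5  q15 
   q14   q15   q3 
   q15    q9   q6 
(> = start, * = accepting)

start=q0; accept=q0; q0-0>q1; q0-1>q2; q1-0>q3; q1-1>q4; q2-0>q4; q2-1>q5; q3-0>q6; q3-1>q7; q4-0>q7; q4-1>q8; q5-0>q8; q5-1>q9; q6-0>q0; q6-1>q10; q7-0>q10; q7-1>q11; q8-0>q11; q8-1>q12; q9-0>q12; q9-1>q0; q10-0>q2; q10-1>q13; q11-0>q13; q11-1>q14; q12-0>q14; q12-1>q1; q13-0>q5; q13-1>q15; q14-0>q15; q14-1>q3; q15-0>q9; q15-1>q6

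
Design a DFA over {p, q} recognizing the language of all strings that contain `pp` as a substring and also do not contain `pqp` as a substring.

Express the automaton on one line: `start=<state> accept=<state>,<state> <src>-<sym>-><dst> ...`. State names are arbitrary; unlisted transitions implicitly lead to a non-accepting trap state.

start=S0 accept=S2,S4,S6 S0-p->S1 S0-q->S0 S1-p->S2 S1-q->S3 S2-p->S2 S2-q->S4 S3-p->S5 S3-q->S0 S4-p->S5 S4-q->S6 S5-p->S5 S5-q->S5 S6-p->S2 S6-q->S6

Handle the two conditions separately and then intersect. One (3 states) tracks whether and how much of `pp` has been seen; the other (4 states) tracks partial matches of the forbidden pattern `pqp`. Each combined state is a pair, one component from each; accept when both components accept. After merging equivalent states the machine shrinks.
7 states suffice.
        p   q  
>  S0   S1  S0 
   S1   S2  S3 
 * S2   S2  S4 
   S3   S5  S0 
 * S4   S5  S6 
   S5   S5  S5 
 * S6   S2  S6 
(> = start, * = accepting)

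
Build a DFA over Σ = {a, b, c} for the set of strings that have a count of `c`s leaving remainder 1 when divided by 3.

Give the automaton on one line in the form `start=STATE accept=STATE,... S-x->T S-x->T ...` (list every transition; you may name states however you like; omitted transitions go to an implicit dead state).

Keep the running count of `c`s modulo 3: each `c` advances along the cycle s0 → s1 → s2 → s0 while other symbols loop. Accept at s1.
3 states suffice.
        a   b   c  
>  s0   s0  s0  s1 
 * s1   s1  s1  s2 
   s2   s2  s2  s0 
(> = start, * = accepting)

start=s0 accept=s1 s0-a->s0 s0-b->s0 s0-c->s1 s1-a->s1 s1-b->s1 s1-c->s2 s2-a->s2 s2-b->s2 s2-c->s0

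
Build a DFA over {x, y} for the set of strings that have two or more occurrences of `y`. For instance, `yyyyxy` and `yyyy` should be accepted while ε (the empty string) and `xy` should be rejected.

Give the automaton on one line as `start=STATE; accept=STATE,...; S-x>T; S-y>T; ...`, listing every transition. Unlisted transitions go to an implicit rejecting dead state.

start=A; accept=C,D; A-x>A; A-y>B; B-x>B; B-y>C; C-x>C; C-y>D; D-x>D; D-y>D

Count `y`s, saturating at 3: states A through C mean 0 through 2 `y`s seen; D means more than 2. Each `y` increments (capped at D); other symbols loop. Accept from {C, D}.
4 states suffice.
       x  y 
>  A   A  B 
   B   B  C 
 * C   C  D 
 * D   D  D 
(> = start, * = accepting)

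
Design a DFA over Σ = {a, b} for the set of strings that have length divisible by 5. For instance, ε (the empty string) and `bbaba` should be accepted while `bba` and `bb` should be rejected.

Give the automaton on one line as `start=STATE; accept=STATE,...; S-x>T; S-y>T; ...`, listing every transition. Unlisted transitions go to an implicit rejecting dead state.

start=s0; accept=s0; s0-a>s1; s0-b>s1; s1-a>s2; s1-b>s2; s2-a>s3; s2-b>s3; s3-a>s4; s3-b>s4; s4-a>s0; s4-b>s0

Only the length mod 5 matters, so use a 5-cycle: from any state, every input symbol moves to the next state, wrapping s4 back to s0. Mark s0 accepting.
With 5 states:
        a   b  
>* s0   s1  s1 
   s1   s2  s2 
   s2   s3  s3 
   s3   s4  s4 
   s4   s0  s0 
(> = start, * = accepting)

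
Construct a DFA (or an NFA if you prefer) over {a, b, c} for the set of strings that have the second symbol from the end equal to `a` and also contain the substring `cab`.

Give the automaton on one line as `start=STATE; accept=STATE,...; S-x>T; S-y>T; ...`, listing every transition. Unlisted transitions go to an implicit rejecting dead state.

start=q0; accept=q3,q6; q0-a>q0; q0-b>q0; q0-c>q1; q1-a>q2; q1-b>q0; q1-c>q1; q2-a>q0; q2-b>q3; q2-c>q1; q3-a>q4; q3-b>q5; q3-c>q5; q4-a>q6; q4-b>q3; q4-c>q3; q5-a>q4; q5-b>q5; q5-c>q5; q6-a>q6; q6-b>q3; q6-c>q3

Run two small machines in parallel and take their product. One (13 states) tracks the last 2 symbols read; the other (4 states) tracks whether and how much of `cab` has been seen. Each combined state is a pair, one component from each; accept when both components accept. After merging equivalent states the machine shrinks.
With 7 states:
        a   b   c  
>  q0   q0  q0  q1 
   q1   q2  q0  q1 
   q2   q0  q3  q1 
 * q3   q4  q5  q5 
   q4   q6  q3  q3 
   q5   q4  q5  q5 
 * q6   q6  q3  q3 
(> = start, * = accepting)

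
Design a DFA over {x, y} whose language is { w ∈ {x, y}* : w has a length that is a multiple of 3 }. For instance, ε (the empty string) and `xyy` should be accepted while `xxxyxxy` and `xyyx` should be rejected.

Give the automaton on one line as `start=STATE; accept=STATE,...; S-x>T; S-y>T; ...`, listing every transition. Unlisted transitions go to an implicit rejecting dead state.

Only the length mod 3 matters, so use a 3-cycle: from any state, every input symbol moves to the next state, wrapping C back to A. Mark A accepting.
A 3-state machine:
       x  y 
>* A   B  B 
   B   C  C 
   C   A  A 
(> = start, * = accepting)

start=A; accept=A; A-x>B; A-y>B; B-x>C; B-y>C; C-x>A; C-y>A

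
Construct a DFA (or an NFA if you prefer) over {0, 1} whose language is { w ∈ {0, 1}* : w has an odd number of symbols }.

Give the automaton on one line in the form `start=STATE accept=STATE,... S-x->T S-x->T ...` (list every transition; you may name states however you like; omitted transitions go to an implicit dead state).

Only the length mod 2 matters, so use a 2-cycle: from any state, every input symbol moves to the next state, wrapping s1 back to s0. Mark s1 accepting.
        0   1  
>  s0   s1  s1 
 * s1   s0  s0 
(> = start, * = accepting)

start=s0 accept=s1 s0-0->s1 s0-1->s1 s1-0->s0 s1-1->s0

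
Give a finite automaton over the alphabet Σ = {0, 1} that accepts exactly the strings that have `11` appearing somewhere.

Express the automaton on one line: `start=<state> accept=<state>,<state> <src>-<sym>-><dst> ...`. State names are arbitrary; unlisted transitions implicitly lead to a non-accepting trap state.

start=S0 accept=S2 S0-0->S0 S0-1->S1 S1-0->S0 S1-1->S2 S2-0->S2 S2-1->S2

States S0..S1 record the length of the longest prefix of `11` that matches the current input suffix. Reaching S2 means `11` has been seen, and we stay there forever. Accept from S2.
3 states suffice.
        0   1  
>  S0   S0  S1 
   S1   S0  S2 
 * S2   S2  S2 
(> = start, * = accepting)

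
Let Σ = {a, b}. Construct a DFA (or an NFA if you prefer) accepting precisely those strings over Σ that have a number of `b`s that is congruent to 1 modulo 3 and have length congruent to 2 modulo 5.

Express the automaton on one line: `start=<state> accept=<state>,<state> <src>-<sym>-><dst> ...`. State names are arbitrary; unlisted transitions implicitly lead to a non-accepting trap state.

start=s0 accept=s4 s0-a->s1 s0-b->s2 s1-a->s3 s1-b->s4 s2-a->s4 s2-b->s5 s3-a->s6 s3-b->s7 s4-a->s7 s4-b->s8 s5-a->s8 s5-b->s6 s6-a->s9 s6-b->s10 s7-a->s10 s7-b->s11 s8-a->s11 s8-b->s9 s9-a->s0 s9-b->s12 s10-a->s12 s10-b->s13 s11-a->s13 s11-b->s0 s12-a->s2 s12-b->s14 s13-a->s14 s13-b->s1 s14-a->s5 s14-b->s3

Handle the two conditions separately and then intersect. The first has 3 states tracking the count of `b`s modulo 3; the second has 5 states tracking the input length modulo 5. A product state is a pair (one from each), accepting exactly when both do.
With 15 states:
          a    b  
>  s0     s1   s2 
   s1     s3   s4 
   s2     s4   s5 
   s3     s6   s7 
 * s4     s7   s8 
   s5     s8   s6 
   s6     s9  s10 
   s7    s10  s11 
   s8    s11   s9 
   s9     s0  s12 
   s10   s12  s13 
   s11   s13   s0 
   s12    s2  s14 
   s13   s14   s1 
   s14    s5   s3 
(> = start, * = accepting)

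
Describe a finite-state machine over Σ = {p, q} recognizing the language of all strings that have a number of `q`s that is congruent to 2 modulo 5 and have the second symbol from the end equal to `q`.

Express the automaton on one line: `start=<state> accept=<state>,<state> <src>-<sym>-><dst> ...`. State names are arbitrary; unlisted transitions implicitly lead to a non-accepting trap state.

start=A accept=D,F A-p->A A-q->B B-p->C B-q->D C-p->C C-q->E D-p->F D-q->G E-p->F E-q->G F-p->H F-q->G G-p->G G-q->I H-p->H H-q->G I-p->I I-q->A

Handle the two conditions separately and then intersect. One (5 states) tracks the count of `q`s modulo 5; the other (7 states) tracks the last 2 symbols read. Each combined state is a pair, one component from each; accept when both components accept. Minimizing collapses redundant product states.
With 9 states:
       p  q 
>  A   A  B 
   B   C  D 
   C   C  E 
 * D   F  G 
   E   F  G 
 * F   H  G 
   G   G  I 
   H   H  G 
   I   I  A 
(> = start, * = accepting)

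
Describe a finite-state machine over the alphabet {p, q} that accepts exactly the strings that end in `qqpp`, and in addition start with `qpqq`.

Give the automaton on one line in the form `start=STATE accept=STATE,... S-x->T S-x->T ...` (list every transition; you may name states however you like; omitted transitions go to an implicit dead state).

Build one automaton per condition and run them in lockstep. One (5 states) tracks how much of the suffix `qqpp` has currently been matched; the other (6 states) tracks whether the input so far still matches the prefix `qpqq`. Each combined state is a pair, one component from each; accept when both components accept.
A 14-state machine:
          p    q  
>  S0     S1   S2 
   S1     S1   S3 
   S2     S4   S5 
   S3     S1   S5 
   S4     S1   S6 
   S5     S7   S5 
   S6     S1   S8 
   S7     S9   S3 
   S8    S10   S8 
   S9     S1   S3 
   S10   S11  S12 
 * S11   S13  S12 
   S12   S13   S8 
   S13   S13  S12 
(> = start, * = accepting)

start=S0 accept=S11 S0-p->S1 S0-q->S2 S1-p->S1 S1-q->S3 S2-p->S4 S2-q->S5 S3-p->S1 S3-q->S5 S4-p->S1 S4-q->S6 S5-p->S7 S5-q->S5 S6-p->S1 S6-q->S8 S7-p->S9 S7-q->S3 S8-p->S10 S8-q->S8 S9-p->S1 S9-q->S3 S10-p->S11 S10-q->S12 S11-p->S13 S11-q->S12 S12-p->S13 S12-q->S8 S13-p->S13 S13-q->S12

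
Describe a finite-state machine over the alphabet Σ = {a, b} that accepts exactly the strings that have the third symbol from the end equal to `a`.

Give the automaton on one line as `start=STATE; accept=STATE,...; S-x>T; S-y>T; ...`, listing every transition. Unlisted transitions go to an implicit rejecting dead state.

Because acceptance depends on a position counted from the end, the machine has to buffer the most recent 3 symbols. Make each state the string of the last up-to-3 symbols read; on input `x` shift the window left and append `x`. Accept when the buffered window has length 3 and begins with `a`.
A 15-state machine:
          a    b  
>  S0     S1   S2 
   S1     S3   S4 
   S2     S5   S6 
   S3     S7   S8 
   S4     S9  S10 
   S5    S11  S12 
   S6    S13  S14 
 * S7     S7   S8 
 * S8     S9  S10 
 * S9    S11  S12 
 * S10   S13  S14 
   S11    S7   S8 
   S12    S9  S10 
   S13   S11  S12 
   S14   S13  S14 
(> = start, * = accepting)

start=S0; accept=S7,S8,S9,S10; S0-a>S1; S0-b>S2; S1-a>S3; S1-b>S4; S2-a>S5; S2-b>S6; S3-a>S7; S3-b>S8; S4-a>S9; S4-b>S10; S5-a>S11; S5-b>S12; S6-a>S13; S6-b>S14; S7-a>S7; S7-b>S8; S8-a>S9; S8-b>S10; S9-a>S11; S9-b>S12; S10-a>S13; S10-b>S14; S11-a>S7; S11-b>S8; S12-a>S9; S12-b>S10; S13-a>S11; S13-b>S12; S14-a>S13; S14-b>S14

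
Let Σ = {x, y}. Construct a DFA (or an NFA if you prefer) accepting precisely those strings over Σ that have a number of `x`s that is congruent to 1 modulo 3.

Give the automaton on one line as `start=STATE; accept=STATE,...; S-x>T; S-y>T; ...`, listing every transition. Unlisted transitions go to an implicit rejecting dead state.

The only thing that matters is how many `x`s have appeared, reduced mod 3. Use one state per residue: q0 for 0, …, q2 for 2. Reading `x` moves to the next residue; anything else stays put. q1 is accepting.
With 3 states:
        x   y  
>  q0   q1  q0 
 * q1   q2  q1 
   q2   q0  q2 
(> = start, * = accepting)

start=q0; accept=q1; q0-x>q1; q0-y>q0; q1-x>q2; q1-y>q1; q2-x>q0; q2-y>q2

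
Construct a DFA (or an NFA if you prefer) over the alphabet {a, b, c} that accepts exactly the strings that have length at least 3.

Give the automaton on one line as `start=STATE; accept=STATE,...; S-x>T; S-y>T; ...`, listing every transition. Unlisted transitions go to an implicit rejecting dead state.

start=s0; accept=s3,s4; s0-a>s1; s0-b>s1; s0-c>s1; s1-a>s2; s1-b>s2; s1-c>s2; s2-a>s3; s2-b>s3; s2-c>s3; s3-a>s4; s3-b>s4; s3-c>s4; s4-a>s4; s4-b>s4; s4-c>s4

Count input length up to 4: every symbol moves from s0 toward s4, which means 'more than 3' and absorbs. Accept from {s3, s4}.
5 states suffice.
        a   b   c  
>  s0   s1  s1  s1 
   s1   s2  s2  s2 
   s2   s3  s3  s3 
 * s3   s4  s4  s4 
 * s4   s4  s4  s4 
(> = start, * = accepting)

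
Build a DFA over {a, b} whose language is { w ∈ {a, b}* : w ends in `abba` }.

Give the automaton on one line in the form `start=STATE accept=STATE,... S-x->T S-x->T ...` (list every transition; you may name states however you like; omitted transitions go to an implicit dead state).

Remember how much of `abba` the current input suffix matches. State S0 means no match yet; S1 means the last symbol is `a`; S2 means the last 2 symbols are `ab`; S3 means the last 3 symbols are `abb`; S4 means the last 4 symbols are `abba`. Only S4 accepts. On a mismatch, fall back to the longest proper suffix that is still a prefix of `abba`.
With 5 states:
        a   b  
>  S0   S1  S0 
   S1   S1  S2 
   S2   S1  S3 
   S3   S4  S0 
 * S4   S1  S2 
(> = start, * = accepting)

start=S0 accept=S4 S0-a->S1 S0-b->S0 S1-a->S1 S1-b->S2 S2-a->S1 S2-b->S3 S3-a->S4 S3-b->S0 S4-a->S1 S4-b->S2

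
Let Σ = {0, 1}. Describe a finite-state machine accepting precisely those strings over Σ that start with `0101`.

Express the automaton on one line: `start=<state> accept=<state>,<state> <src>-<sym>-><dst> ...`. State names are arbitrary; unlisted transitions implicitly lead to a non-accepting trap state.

Check the first 4 symbols one by one: q0 through q3 record how many have matched `0101` so far; any wrong symbol goes to the dead state q5. After all 4 match we enter the accepting sink q4.
        0   1  
>  q0   q1  q5 
   q1   q5  q2 
   q2   q3  q5 
   q3   q5  q4 
 * q4   q4  q4 
   q5   q5  q5 
(> = start, * = accepting)

start=q0 accept=q4 q0-0->q1 q0-1->q5 q1-0->q5 q1-1->q2 q2-0->q3 q2-1->q5 q3-0->q5 q3-1->q4 q4-0->q4 q4-1->q4 q5-0->q5 q5-1->q5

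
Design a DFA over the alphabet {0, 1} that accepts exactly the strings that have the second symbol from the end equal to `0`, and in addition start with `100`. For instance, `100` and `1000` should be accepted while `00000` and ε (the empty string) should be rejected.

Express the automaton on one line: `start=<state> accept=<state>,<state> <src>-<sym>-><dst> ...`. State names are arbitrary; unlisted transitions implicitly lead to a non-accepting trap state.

start=q0 accept=q8,q9 q0-0->q1 q0-1->q2 q1-0->q3 q1-1->q4 q2-0->q5 q2-1->q6 q3-0->q3 q3-1->q4 q4-0->q7 q4-1->q6 q5-0->q8 q5-1->q4 q6-0->q7 q6-1->q6 q7-0->q3 q7-1->q4 q8-0->q8 q8-1->q9 q9-0->q10 q9-1->q11 q10-0->q8 q10-1->q9 q11-0->q10 q11-1->q11

Run two small machines in parallel and take their product. One (7 states) tracks the last 2 symbols read; the other (5 states) tracks whether the input so far still matches the prefix `100`. Each combined state is a pair, one component from each; accept when both components accept.
With 12 states:
          0    1  
>  q0     q1   q2 
   q1     q3   q4 
   q2     q5   q6 
   q3     q3   q4 
   q4     q7   q6 
   q5     q8   q4 
   q6     q7   q6 
   q7     q3   q4 
 * q8     q8   q9 
 * q9    q10  q11 
   q10    q8   q9 
   q11   q10  q11 
(> = start, * = accepting)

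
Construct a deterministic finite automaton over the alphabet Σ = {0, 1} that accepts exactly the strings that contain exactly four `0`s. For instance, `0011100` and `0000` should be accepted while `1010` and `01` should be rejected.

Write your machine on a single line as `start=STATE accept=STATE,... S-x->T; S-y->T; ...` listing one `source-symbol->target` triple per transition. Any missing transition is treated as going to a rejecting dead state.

start=S0; accept=S4; S0-0->S1; S0-1->S0; S1-0->S2; S1-1->S1; S2-0->S3; S2-1->S2; S3-0->S4; S3-1->S3; S4-0->S5; S4-1->S4; S5-0->S5; S5-1->S5

Count `0`s, saturating at 5: states S0 through S4 mean 0 through 4 `0`s seen; S5 means more than 4. Each `0` increments (capped at S5); other symbols loop. Accept from {S4}.
With 6 states:
        0   1  
>  S0   S1  S0 
   S1   S2  S1 
   S2   S3  S2 
   S3   S4  S3 
 * S4   S5  S4 
   S5   S5  S5 
(> = start, * = accepting)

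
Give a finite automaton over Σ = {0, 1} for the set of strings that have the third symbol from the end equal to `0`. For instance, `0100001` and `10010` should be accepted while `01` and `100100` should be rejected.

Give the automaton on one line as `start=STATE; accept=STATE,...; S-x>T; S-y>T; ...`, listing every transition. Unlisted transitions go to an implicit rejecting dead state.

A DFA must remember the last 3 symbols (since which symbol is third-to-last isn't known until the input ends). Use one state per possible window of the last ≤3 symbols; accept from those whose window starts with `0`.
With 15 states:
          0    1  
>  q0     q1   q2 
   q1     q3   q4 
   q2     q5   q6 
   q3     q7   q8 
   q4     q9  q10 
   q5    q11  q12 
   q6    q13  q14 
 * q7     q7   q8 
 * q8     q9  q10 
 * q9    q11  q12 
 * q10   q13  q14 
   q11    q7   q8 
   q12    q9  q10 
   q13   q11  q12 
   q14   q13  q14 
(> = start, * = accepting)

start=q0; accept=q7,q8,q9,q10; q0-0>q1; q0-1>q2; q1-0>q3; q1-1>q4; q2-0>q5; q2-1>q6; q3-0>q7; q3-1>q8; q4-0>q9; q4-1>q10; q5-0>q11; q5-1>q12; q6-0>q13; q6-1>q14; q7-0>q7; q7-1>q8; q8-0>q9; q8-1>q10; q9-0>q11; q9-1>q12; q10-0>q13; q10-1>q14; q11-0>q7; q11-1>q8; q12-0>q9; q12-1>q10; q13-0>q11; q13-1>q12; q14-0>q13; q14-1>q14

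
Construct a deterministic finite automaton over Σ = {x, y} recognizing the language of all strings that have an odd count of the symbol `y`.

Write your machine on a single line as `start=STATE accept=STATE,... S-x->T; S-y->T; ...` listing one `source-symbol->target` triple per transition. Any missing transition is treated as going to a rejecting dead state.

start=q0; accept=q1; q0-x->q0; q0-y->q1; q1-x->q1; q1-y->q0

Keep the running count of `y`s modulo 2: each `y` advances along the cycle q0 → q1 → q0 while other symbols loop. Accept at q1.
        x   y  
>  q0   q0  q1 
 * q1   q1  q0 
(> = start, * = accepting)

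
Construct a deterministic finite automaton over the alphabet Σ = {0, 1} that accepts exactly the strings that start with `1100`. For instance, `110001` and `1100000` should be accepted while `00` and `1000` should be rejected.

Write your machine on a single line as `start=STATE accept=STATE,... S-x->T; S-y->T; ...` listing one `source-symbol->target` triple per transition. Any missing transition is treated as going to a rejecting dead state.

start=S0; accept=S4; S0-0->S5; S0-1->S1; S1-0->S5; S1-1->S2; S2-0->S3; S2-1->S5; S3-0->S4; S3-1->S5; S4-0->S4; S4-1->S4; S5-0->S5; S5-1->S5

Walk along `1100` while the input agrees: from S0 take `1` to S1, and so on. Any deviation drops to the rejecting sink S5. Once S4 is reached the prefix is confirmed and every continuation is accepted.
A 6-state machine:
        0   1  
>  S0   S5  S1 
   S1   S5  S2 
   S2   S3  S5 
   S3   S4  S5 
 * S4   S4  S4 
   S5   S5  S5 
(> = start, * = accepting)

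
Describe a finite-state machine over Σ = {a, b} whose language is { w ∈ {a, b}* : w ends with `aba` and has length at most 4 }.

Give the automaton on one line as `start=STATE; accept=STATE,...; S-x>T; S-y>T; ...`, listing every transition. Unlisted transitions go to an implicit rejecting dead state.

start=s0; accept=s6; s0-a>s1; s0-b>s2; s1-a>s3; s1-b>s4; s2-a>s3; s2-b>s5; s3-a>s5; s3-b>s4; s4-a>s6; s4-b>s5; s5-a>s5; s5-b>s5; s6-a>s5; s6-b>s5

Run two small machines in parallel and take their product. One (4 states) tracks how much of the suffix `aba` has currently been matched; the other (6 states) tracks the input length, saturating at 5. Each combined state is a pair, one component from each; accept when both components accept. After merging equivalent states the machine shrinks.
7 states suffice.
        a   b  
>  s0   s1  s2 
   s1   s3  s4 
   s2   s3  s5 
   s3   s5  s4 
   s4   s6  s5 
   s5   s5  s5 
 * s6   s5  s5 
(> = start, * = accepting)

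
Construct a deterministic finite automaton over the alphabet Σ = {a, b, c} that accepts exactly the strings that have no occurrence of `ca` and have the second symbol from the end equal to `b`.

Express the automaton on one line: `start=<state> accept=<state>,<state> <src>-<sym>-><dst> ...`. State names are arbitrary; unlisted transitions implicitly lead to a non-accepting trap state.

Handle the two conditions separately and then intersect. One (3 states) tracks partial matches of the forbidden pattern `ca`; the other (13 states) tracks the last 2 symbols read. Each combined state is a pair, one component from each; accept when both components accept. Equivalent product states are then merged.
        a   b   c  
>  q0   q0  q1  q2 
   q1   q3  q4  q5 
   q2   q6  q1  q2 
 * q3   q0  q1  q2 
 * q4   q3  q4  q5 
 * q5   q6  q1  q2 
   q6   q6  q6  q6 
(> = start, * = accepting)

start=q0 accept=q3,q4,q5 q0-a->q0 q0-b->q1 q0-c->q2 q1-a->q3 q1-b->q4 q1-c->q5 q2-a->q6 q2-b->q1 q2-c->q2 q3-a->q0 q3-b->q1 q3-c->q2 q4-a->q3 q4-b->q4 q4-c->q5 q5-a->q6 q5-b->q1 q5-c->q2 q6-a->q6 q6-b->q6 q6-c->q6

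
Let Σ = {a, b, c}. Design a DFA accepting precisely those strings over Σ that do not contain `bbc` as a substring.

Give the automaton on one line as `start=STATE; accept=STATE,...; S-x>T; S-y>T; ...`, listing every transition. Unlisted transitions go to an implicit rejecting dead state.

This is the complement of 'contains `bbc`'. Use the same substring-matching states — S0 through S3 holding how much of `bbc` has just been matched — but flip the accepting set: everything except the trap S3 accepts.
        a   b   c  
>* S0   S0  S1  S0 
 * S1   S0  S2  S0 
 * S2   S0  S2  S3 
   S3   S3  S3  S3 
(> = start, * = accepting)

start=S0; accept=S0,S1,S2; S0-a>S0; S0-b>S1; S0-c>S0; S1-a>S0; S1-b>S2; S1-c>S0; S2-a>S0; S2-b>S2; S2-c>S3; S3-a>S3; S3-b>S3; S3-c>S3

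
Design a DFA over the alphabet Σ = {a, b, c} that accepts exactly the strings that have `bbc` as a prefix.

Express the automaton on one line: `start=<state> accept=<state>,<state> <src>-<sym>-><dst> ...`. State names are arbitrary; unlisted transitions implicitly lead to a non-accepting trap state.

start=s0 accept=s3 s0-a->s4 s0-b->s1 s0-c->s4 s1-a->s4 s1-b->s2 s1-c->s4 s2-a->s4 s2-b->s4 s2-c->s3 s3-a->s3 s3-b->s3 s3-c->s3 s4-a->s4 s4-b->s4 s4-c->s4

Check the first 3 symbols one by one: s0 through s2 record how many have matched `bbc` so far; any wrong symbol goes to the dead state s4. After all 3 match we enter the accepting sink s3.
        a   b   c  
>  s0   s4  s1  s4 
   s1   s4  s2  s4 
   s2   s4  s4  s3 
 * s3   s3  s3  s3 
   s4   s4  s4  s4 
(> = start, * = accepting)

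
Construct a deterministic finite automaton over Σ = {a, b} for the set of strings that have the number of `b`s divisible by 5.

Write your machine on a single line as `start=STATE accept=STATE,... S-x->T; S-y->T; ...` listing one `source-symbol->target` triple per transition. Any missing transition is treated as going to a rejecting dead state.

start=s0; accept=s0; s0-a->s0; s0-b->s1; s1-a->s1; s1-b->s2; s2-a->s2; s2-b->s3; s3-a->s3; s3-b->s4; s4-a->s4; s4-b->s0

The only thing that matters is how many `b`s have appeared, reduced mod 5. Use one state per residue: s0 for 0, …, s4 for 4. Reading `b` moves to the next residue; anything else stays put. s0 is accepting.
A 5-state machine:
        a   b  
>* s0   s0  s1 
   s1   s1  s2 
   s2   s2  s3 
   s3   s3  s4 
   s4   s4  s0 
(> = start, * = accepting)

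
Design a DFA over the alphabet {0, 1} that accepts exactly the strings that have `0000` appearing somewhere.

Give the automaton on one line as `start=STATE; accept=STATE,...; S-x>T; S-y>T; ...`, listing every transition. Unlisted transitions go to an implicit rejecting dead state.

start=A; accept=E; A-0>B; A-1>A; B-0>C; B-1>A; C-0>D; C-1>A; D-0>E; D-1>A; E-0>E; E-1>E

States A..D record the length of the longest prefix of `0000` that matches the current input suffix. Reaching E means `0000` has been seen, and we stay there forever. Accept from E.
A 5-state machine:
       0  1 
>  A   B  A 
   B   C  A 
   C   D  A 
   D   E  A 
 * E   E  E 
(> = start, * = accepting)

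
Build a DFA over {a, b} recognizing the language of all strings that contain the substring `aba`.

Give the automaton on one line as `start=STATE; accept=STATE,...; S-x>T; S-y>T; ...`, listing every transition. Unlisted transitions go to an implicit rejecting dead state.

start=q0; accept=q3; q0-a>q1; q0-b>q0; q1-a>q1; q1-b>q2; q2-a>q3; q2-b>q0; q3-a>q3; q3-b>q3

States q0..q2 record the length of the longest prefix of `aba` that matches the current input suffix. Reaching q3 means `aba` has been seen, and we stay there forever. Accept from q3.
A 4-state machine:
        a   b  
>  q0   q1  q0 
   q1   q1  q2 
   q2   q3  q0 
 * q3   q3  q3 
(> = start, * = accepting)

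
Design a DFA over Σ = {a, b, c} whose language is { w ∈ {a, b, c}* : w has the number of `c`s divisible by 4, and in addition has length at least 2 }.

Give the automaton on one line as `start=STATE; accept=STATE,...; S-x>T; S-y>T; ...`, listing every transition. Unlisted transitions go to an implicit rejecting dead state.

start=q0; accept=q3,q6; q0-a>q1; q0-b>q1; q0-c>q2; q1-a>q3; q1-b>q3; q1-c>q4; q2-a>q4; q2-b>q4; q2-c>q5; q3-a>q6; q3-b>q6; q3-c>q7; q4-a>q7; q4-b>q7; q4-c>q8; q5-a>q8; q5-b>q8; q5-c>q9; q6-a>q6; q6-b>q6; q6-c>q7; q7-a>q7; q7-b>q7; q7-c>q8; q8-a>q8; q8-b>q8; q8-c>q9; q9-a>q9; q9-b>q9; q9-c>q6

Build one automaton per condition and run them in lockstep. The first has 4 states tracking the count of `c`s modulo 4; the second has 4 states tracking the input length, saturating at 3. A product state is a pair (one from each), accepting exactly when both do.
With 10 states:
        a   b   c  
>  q0   q1  q1  q2 
   q1   q3  q3  q4 
   q2   q4  q4  q5 
 * q3   q6  q6  q7 
   q4   q7  q7  q8 
   q5   q8  q8  q9 
 * q6   q6  q6  q7 
   q7   q7  q7  q8 
   q8   q8  q8  q9 
   q9   q9  q9  q6 
(> = start, * = accepting)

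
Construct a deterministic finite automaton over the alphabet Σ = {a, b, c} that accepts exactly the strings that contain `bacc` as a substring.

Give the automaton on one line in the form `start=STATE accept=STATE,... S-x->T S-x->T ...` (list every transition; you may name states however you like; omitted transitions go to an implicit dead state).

Track how much of `bacc` has been matched so far: state s0 is no progress, s4 is the absorbing accept state reached once `bacc` has occurred. Intermediate states record partial matches; on a mismatch, fall back to the longest reusable overlap.
With 5 states:
        a   b   c  
>  s0   s0  s1  s0 
   s1   s2  s1  s0 
   s2   s0  s1  s3 
   s3   s0  s1  s4 
 * s4   s4  s4  s4 
(> = start, * = accepting)

start=s0 accept=s4 s0-a->s0 s0-b->s1 s0-c->s0 s1-a->s2 s1-b->s1 s1-c->s0 s2-a->s0 s2-b->s1 s2-c->s3 s3-a->s0 s3-b->s1 s3-c->s4 s4-a->s4 s4-b->s4 s4-c->s4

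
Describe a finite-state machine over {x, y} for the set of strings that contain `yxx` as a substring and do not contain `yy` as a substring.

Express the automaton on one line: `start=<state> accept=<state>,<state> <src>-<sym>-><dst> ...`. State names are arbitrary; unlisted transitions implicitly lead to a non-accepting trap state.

Run two small machines in parallel and take their product. The first has 4 states tracking whether and how much of `yxx` has been seen; the second has 3 states tracking partial matches of the forbidden pattern `yy`. A product state is a pair (one from each), accepting exactly when both do.
       x  y 
>  A   A  B 
   B   C  D 
   C   E  B 
   D   F  D 
 * E   E  G 
   F   H  D 
 * G   E  H 
   H   H  H 
(> = start, * = accepting)

start=A accept=E,G A-x->A A-y->B B-x->C B-y->D C-x->E C-y->B D-x->F D-y->D E-x->E E-y->G F-x->H F-y->D G-x->E G-y->H H-x->H H-y->H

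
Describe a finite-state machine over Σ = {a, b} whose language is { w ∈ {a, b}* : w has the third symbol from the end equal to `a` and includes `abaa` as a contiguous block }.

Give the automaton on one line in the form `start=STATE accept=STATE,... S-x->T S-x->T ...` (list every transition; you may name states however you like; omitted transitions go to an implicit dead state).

Handle the two conditions separately and then intersect. The first has 15 states tracking the last 3 symbols read; the second has 5 states tracking whether and how much of `abaa` has been seen. A product state is a pair (one from each), accepting exactly when both do.
          a    b  
>  S0     S1   S2 
   S1     S3   S4 
   S2     S5   S6 
   S3     S7   S8 
   S4     S9  S10 
   S5    S11  S12 
   S6    S13  S14 
   S7     S7   S8 
   S8     S9  S10 
   S9    S15  S12 
   S10   S13  S14 
   S11    S7   S8 
   S12    S9  S10 
   S13   S11  S12 
   S14   S13  S14 
   S15   S16  S17 
 * S16   S16  S17 
 * S17   S18  S19 
 * S18   S15  S20 
 * S19   S21  S22 
   S20   S18  S19 
   S21   S15  S20 
   S22   S21  S22 
(> = start, * = accepting)

start=S0 accept=S16,S17,S18,S19 S0-a->S1 S0-b->S2 S1-a->S3 S1-b->S4 S2-a->S5 S2-b->S6 S3-a->S7 S3-b->S8 S4-a->S9 S4-b->S10 S5-a->S11 S5-b->S12 S6-a->S13 S6-b->S14 S7-a->S7 S7-b->S8 S8-a->S9 S8-b->S10 S9-a->S15 S9-b->S12 S10-a->S13 S10-b->S14 S11-a->S7 S11-b->S8 S12-a->S9 S12-b->S10 S13-a->S11 S13-b->S12 S14-a->S13 S14-b->S14 S15-a->S16 S15-b->S17 S16-a->S16 S16-b->S17 S17-a->S18 S17-b->S19 S18-a->S15 S18-b->S20 S19-a->S21 S19-b->S22 S20-a->S18 S20-b->S19 S21-a->S15 S21-b->S20 S22-a->S21 S22-b->S22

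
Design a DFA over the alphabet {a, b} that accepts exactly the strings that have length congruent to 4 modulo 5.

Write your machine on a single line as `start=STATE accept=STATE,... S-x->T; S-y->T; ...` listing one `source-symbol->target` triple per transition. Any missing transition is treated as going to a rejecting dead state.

start=S0; accept=S4; S0-a->S1; S0-b->S1; S1-a->S2; S1-b->S2; S2-a->S3; S2-b->S3; S3-a->S4; S3-b->S4; S4-a->S0; S4-b->S0

Count input length modulo 5: every symbol advances one step around the cycle S0 → S1 → S2 → S3 → S4 → S0. Accept at S4.
With 5 states:
        a   b  
>  S0   S1  S1 
   S1   S2  S2 
   S2   S3  S3 
   S3   S4  S4 
 * S4   S0  S0 
(> = start, * = accepting)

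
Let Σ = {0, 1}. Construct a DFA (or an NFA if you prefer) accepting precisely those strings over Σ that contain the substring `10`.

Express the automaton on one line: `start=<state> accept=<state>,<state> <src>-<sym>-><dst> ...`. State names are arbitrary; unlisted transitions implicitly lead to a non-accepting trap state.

start=q0 accept=q2 q0-0->q0 q0-1->q1 q1-0->q2 q1-1->q1 q2-0->q2 q2-1->q2

Track how much of `10` has been matched so far: state q0 is no progress, q2 is the absorbing accept state reached once `10` has occurred. Intermediate states record partial matches; on a mismatch, fall back to the longest reusable overlap.
        0   1  
>  q0   q0  q1 
   q1   q2  q1 
 * q2   q2  q2 
(> = start, * = accepting)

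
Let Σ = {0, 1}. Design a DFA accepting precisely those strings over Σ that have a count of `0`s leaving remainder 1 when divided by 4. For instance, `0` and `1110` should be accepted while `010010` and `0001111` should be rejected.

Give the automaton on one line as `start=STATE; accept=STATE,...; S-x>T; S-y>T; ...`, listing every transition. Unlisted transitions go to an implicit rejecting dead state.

Keep the running count of `0`s modulo 4: each `0` advances along the cycle q0 → q1 → q2 → q3 → q0 while other symbols loop. Accept at q1.
A 4-state machine:
        0   1  
>  q0   q1  q0 
 * q1   q2  q1 
   q2   q3  q2 
   q3   q0  q3 
(> = start, * = accepting)

start=q0; accept=q1; q0-0>q1; q0-1>q0; q1-0>q2; q1-1>q1; q2-0>q3; q2-1>q2; q3-0>q0; q3-1>q3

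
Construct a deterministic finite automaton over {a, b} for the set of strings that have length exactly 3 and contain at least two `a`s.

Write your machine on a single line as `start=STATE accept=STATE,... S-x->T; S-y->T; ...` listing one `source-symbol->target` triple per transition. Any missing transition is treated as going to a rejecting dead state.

start=S0; accept=S6,S7; S0-a->S1; S0-b->S2; S1-a->S3; S1-b->S4; S2-a->S4; S2-b->S5; S3-a->S6; S3-b->S7; S4-a->S7; S4-b->S8; S5-a->S8; S5-b->S9; S6-a->S10; S6-b->S10; S7-a->S10; S7-b->S11; S8-a->S11; S8-b->S12; S9-a->S12; S9-b->S13; S10-a->S10; S10-b->S10; S11-a->S10; S11-b->S11; S12-a->S11; S12-b->S12; S13-a->S12; S13-b->S13

Run two small machines in parallel and take their product. The first has 5 states tracking the input length, saturating at 4; the second has 4 states tracking the count of `a`s, saturating at 3. A product state is a pair (one from each), accepting exactly when both do.
          a    b  
>  S0     S1   S2 
   S1     S3   S4 
   S2     S4   S5 
   S3     S6   S7 
   S4     S7   S8 
   S5     S8   S9 
 * S6    S10  S10 
 * S7    S10  S11 
   S8    S11  S12 
   S9    S12  S13 
   S10   S10  S10 
   S11   S10  S11 
   S12   S11  S12 
   S13   S12  S13 
(> = start, * = accepting)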